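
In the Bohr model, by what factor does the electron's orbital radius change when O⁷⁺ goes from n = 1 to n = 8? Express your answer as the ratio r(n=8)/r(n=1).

64

r ∝ Z^-1 · n^2; with Z fixed, r ∝ n^2.
r(n=8)/r(n=1) = (8/1)^2 = 64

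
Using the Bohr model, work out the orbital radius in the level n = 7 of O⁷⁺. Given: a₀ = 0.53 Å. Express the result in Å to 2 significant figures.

r_n = n²a₀/Z = 7² × 0.53 / 8
    = 49 × 0.53 / 8 = 3.2 Å

3.2 Å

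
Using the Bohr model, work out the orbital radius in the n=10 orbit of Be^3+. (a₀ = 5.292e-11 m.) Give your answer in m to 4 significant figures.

r_n = n²a₀/Z = 10² × 5.292e-11 / 4
    = 100 × 5.292e-11 / 4 = 1.323e-9 m

1.323e-9 m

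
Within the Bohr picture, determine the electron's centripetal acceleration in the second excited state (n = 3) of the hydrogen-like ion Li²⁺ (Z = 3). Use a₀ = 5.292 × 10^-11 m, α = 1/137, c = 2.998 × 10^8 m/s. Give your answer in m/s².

3.016 × 10^22 m/s²

r = n²a₀/Z = 1.588 × 10^-10 m, v = Zαc/n = 2.188 × 10^6 m/s
a = v²/r = (2.188 × 10^6)² / 1.588 × 10^-10 = 3.016 × 10^22 m/s²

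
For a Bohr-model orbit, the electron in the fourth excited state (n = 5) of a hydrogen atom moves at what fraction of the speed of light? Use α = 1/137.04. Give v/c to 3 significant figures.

v_n = Zαc/n, so v/c = Zα/n = 1 × 0.00730 / 5 = 0.00146

0.00146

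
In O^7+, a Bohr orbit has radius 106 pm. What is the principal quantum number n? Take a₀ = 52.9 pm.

4

r_n = n²a₀/Z ⇒ n² = rZ/a₀ = 106 × 8 / 52.9 ≈ 16.03
n = 4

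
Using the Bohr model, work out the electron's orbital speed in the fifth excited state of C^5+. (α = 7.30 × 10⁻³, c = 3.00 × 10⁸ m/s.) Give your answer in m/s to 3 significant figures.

2.19 × 10⁶ m/s

v_n = Zαc/n = 6 × 0.00730 × 3.00 × 10⁸ / 6
    = 2.19 × 10⁶ m/s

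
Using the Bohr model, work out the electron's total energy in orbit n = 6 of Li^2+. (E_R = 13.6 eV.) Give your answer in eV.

E_n = −E_R·Z²/n² = −13.6 × 3²/6² = -3.40 eV

-3.40 eV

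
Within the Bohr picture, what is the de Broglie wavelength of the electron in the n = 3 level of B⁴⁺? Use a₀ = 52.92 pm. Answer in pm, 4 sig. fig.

The Bohr quantisation condition is nλ = 2πr_n.
r_n = n²a₀/Z = 95.26 pm
λ = 2πr_n/n = 2π·95.26/3 = 199.5 pm

199.5 pm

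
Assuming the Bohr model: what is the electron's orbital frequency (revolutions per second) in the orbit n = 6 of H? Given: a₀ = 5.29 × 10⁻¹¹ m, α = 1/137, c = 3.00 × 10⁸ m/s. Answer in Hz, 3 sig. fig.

r = n²a₀/Z = 1.90 × 10⁻⁹ m, v = Zαc/n = 3.65 × 10⁵ m/s
f = v/(2πr) = 3.05 × 10¹³ Hz

3.05 × 10¹³ Hz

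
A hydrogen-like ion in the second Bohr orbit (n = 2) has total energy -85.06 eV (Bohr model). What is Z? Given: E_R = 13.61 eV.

5

E_n = −E_R Z²/n² ⇒ Z² = −E_n n²/E_R = 85.06 × 2² / 13.61 ≈ 25.00
Z = 5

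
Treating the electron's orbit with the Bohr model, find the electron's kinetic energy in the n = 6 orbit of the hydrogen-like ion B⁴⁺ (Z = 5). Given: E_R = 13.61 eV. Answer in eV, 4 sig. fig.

For a Coulomb orbit the virial theorem gives K = −E_n.
E_n = −E_R·Z²/n², so K = E_R·Z²/n² = 13.61 × 5²/6² = 9.451 eV

9.451 eV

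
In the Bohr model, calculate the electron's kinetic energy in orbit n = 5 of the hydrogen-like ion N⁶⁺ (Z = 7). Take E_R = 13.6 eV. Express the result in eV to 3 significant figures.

For a Coulomb orbit the virial theorem gives K = −E_n.
E_n = −E_R·Z²/n², so K = E_R·Z²/n² = 13.6 × 7²/5² = 26.7 eV

26.7 eV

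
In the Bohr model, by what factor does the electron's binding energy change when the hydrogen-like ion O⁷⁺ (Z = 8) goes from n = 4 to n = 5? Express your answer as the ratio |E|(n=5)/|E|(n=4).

|E| ∝ Z^2 · n^-2; with Z fixed, |E| ∝ n^-2.
|E|(n=5)/|E|(n=4) = (5/4)^-2 = 16/25

16/25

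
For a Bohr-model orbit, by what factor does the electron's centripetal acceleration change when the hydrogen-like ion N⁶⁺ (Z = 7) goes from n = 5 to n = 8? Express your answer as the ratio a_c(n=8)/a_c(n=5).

a_c ∝ Z^3 · n^-4; with Z fixed, a_c ∝ n^-4.
a_c(n=8)/a_c(n=5) = (8/5)^-4 = 625/4096

625/4096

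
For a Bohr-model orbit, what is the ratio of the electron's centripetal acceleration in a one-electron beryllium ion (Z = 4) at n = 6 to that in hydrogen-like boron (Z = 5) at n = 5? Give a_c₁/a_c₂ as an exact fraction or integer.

a_c ∝ Z^3 · n^-4
a_c₁/a_c₂ = (4/5)^3 · (6/5)^-4 = 20/81

20/81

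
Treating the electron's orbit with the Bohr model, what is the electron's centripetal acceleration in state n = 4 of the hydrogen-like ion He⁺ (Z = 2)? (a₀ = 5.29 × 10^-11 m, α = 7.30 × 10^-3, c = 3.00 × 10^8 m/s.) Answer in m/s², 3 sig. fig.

2.83 × 10^21 m/s²

r = n²a₀/Z = 4.23 × 10^-10 m, v = Zαc/n = 1.09 × 10^6 m/s
a = v²/r = (1.09 × 10^6)² / 4.23 × 10^-10 = 2.83 × 10^21 m/s²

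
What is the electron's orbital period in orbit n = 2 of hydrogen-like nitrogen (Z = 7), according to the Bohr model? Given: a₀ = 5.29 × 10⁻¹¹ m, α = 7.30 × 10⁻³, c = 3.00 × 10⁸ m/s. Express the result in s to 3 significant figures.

2.48 × 10⁻¹⁷ s

r = n²a₀/Z = 2²·5.29 × 10⁻¹¹/7 = 3.02 × 10⁻¹¹ m
v = Zαc/n = 7·0.00730·3.00 × 10⁸/2 = 7.67 × 10⁶ m/s
T = 2πr/v = 2.48 × 10⁻¹⁷ s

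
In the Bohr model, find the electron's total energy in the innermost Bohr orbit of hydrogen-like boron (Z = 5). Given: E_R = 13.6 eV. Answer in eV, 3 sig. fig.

-340 eV

E_n = −E_R·Z²/n² = −13.6 × 5²/1² = -340 eV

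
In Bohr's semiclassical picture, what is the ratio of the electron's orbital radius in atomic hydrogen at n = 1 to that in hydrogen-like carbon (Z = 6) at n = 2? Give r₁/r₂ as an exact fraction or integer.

r ∝ Z^-1 · n^2
r₁/r₂ = (1/6)^-1 · (1/2)^2 = 3/2

3/2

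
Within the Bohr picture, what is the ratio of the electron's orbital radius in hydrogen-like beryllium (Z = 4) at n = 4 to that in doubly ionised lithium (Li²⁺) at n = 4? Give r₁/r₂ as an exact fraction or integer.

r ∝ Z^-1 · n^2
r₁/r₂ = (4/3)^-1 · (4/4)^2 = 3/4

3/4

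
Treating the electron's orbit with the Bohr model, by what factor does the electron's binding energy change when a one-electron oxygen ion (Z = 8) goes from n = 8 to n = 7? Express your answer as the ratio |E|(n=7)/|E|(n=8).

64/49

|E| ∝ Z^2 · n^-2; with Z fixed, |E| ∝ n^-2.
|E|(n=7)/|E|(n=8) = (7/8)^-2 = 64/49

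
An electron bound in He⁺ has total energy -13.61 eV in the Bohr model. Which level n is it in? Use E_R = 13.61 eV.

E_n = −E_R Z²/n² ⇒ n² = E_R Z²/(−E_n) = 13.61 × 2² / 13.61 ≈ 4.00
n = 2

2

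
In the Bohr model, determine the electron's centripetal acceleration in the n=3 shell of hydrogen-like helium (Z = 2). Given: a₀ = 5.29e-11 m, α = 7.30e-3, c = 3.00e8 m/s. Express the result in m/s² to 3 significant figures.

r = n²a₀/Z = 2.38e-10 m, v = Zαc/n = 1.46e6 m/s
a = v²/r = (1.46e6)² / 2.38e-10 = 8.95e21 m/s²

8.95e21 m/s²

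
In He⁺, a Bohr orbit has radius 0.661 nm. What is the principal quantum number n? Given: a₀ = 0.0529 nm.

r_n = n²a₀/Z ⇒ n² = rZ/a₀ = 0.661 × 2 / 0.0529 ≈ 24.99
n = 5

5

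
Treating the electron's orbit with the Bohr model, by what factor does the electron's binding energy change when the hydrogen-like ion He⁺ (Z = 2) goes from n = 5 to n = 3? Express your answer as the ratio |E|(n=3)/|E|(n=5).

|E| ∝ Z^2 · n^-2; with Z fixed, |E| ∝ n^-2.
|E|(n=3)/|E|(n=5) = (3/5)^-2 = 25/9

25/9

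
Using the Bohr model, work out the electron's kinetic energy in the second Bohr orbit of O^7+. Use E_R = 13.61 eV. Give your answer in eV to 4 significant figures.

217.8 eV

For a Coulomb orbit the virial theorem gives K = −E_n.
E_n = −E_R·Z²/n², so K = E_R·Z²/n² = 13.61 × 8²/2² = 217.8 eV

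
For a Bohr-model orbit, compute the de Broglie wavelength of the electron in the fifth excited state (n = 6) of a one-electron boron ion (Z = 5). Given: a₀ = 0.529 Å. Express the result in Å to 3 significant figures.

The Bohr quantisation condition is nλ = 2πr_n.
r_n = n²a₀/Z = 3.81 Å
λ = 2πr_n/n = 2π·3.81/6 = 3.99 Å

3.99 Å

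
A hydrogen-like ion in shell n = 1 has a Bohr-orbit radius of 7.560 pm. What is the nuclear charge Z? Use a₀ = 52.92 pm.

7

r_n = n²a₀/Z ⇒ Z = n²a₀/r = 1² × 52.92 / 7.560 ≈ 7.00
Z = 7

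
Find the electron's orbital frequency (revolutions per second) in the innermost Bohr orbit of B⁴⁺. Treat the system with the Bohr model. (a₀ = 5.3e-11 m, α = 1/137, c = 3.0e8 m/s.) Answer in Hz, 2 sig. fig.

r = n²a₀/Z = 1.1e-11 m, v = Zαc/n = 1.1e7 m/s
f = v/(2πr) = 1.6e17 Hz

1.6e17 Hz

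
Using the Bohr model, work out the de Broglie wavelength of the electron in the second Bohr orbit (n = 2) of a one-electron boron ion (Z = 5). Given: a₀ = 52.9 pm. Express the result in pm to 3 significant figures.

The Bohr quantisation condition is nλ = 2πr_n.
r_n = n²a₀/Z = 42.3 pm
λ = 2πr_n/n = 2π·42.3/2 = 133 pm

133 pm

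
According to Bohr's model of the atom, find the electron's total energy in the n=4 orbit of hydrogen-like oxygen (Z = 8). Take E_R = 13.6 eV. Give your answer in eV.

-54.4 eV

E_n = −E_R·Z²/n² = −13.6 × 8²/4² = -54.4 eV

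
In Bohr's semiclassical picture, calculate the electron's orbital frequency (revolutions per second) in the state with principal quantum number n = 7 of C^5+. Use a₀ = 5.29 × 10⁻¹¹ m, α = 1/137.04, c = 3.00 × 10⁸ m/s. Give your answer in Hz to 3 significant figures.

r = n²a₀/Z = 4.32 × 10⁻¹⁰ m, v = Zαc/n = 1.88 × 10⁶ m/s
f = v/(2πr) = 6.91 × 10¹⁴ Hz

6.91 × 10¹⁴ Hz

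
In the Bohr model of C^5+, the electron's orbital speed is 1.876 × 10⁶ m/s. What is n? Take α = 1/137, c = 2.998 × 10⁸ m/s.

7

v_n = Zαc/n ⇒ n = Zαc/v = 6 × 0.007299 × 2.998 × 10⁸ / 1.876 × 10⁶ ≈ 7.00
n = 7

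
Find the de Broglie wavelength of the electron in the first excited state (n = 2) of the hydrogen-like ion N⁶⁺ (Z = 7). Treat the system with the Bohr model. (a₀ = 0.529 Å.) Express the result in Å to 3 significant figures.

0.950 Å

The Bohr quantisation condition is nλ = 2πr_n.
r_n = n²a₀/Z = 0.302 Å
λ = 2πr_n/n = 2π·0.302/2 = 0.950 Å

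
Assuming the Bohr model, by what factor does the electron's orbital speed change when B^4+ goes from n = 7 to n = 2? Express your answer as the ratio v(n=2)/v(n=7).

v ∝ Z^1 · n^-1; with Z fixed, v ∝ n^-1.
v(n=2)/v(n=7) = (2/7)^-1 = 7/2

7/2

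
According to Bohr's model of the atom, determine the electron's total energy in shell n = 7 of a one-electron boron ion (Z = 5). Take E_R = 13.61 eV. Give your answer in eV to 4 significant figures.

-6.944 eV

E_n = −E_R·Z²/n² = −13.61 × 5²/7² = -6.944 eV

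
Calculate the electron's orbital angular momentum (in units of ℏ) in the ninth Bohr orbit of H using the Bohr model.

9

L_n = nℏ, so L/ℏ = n = 9.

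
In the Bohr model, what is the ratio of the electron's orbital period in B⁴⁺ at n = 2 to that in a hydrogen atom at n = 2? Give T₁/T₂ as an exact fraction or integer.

T ∝ Z^-2 · n^3
T₁/T₂ = (5/1)^-2 · (2/2)^3 = 1/25

1/25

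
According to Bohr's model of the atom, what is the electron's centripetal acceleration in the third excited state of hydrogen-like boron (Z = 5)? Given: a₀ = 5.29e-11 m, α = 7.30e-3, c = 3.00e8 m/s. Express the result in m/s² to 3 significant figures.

4.43e22 m/s²

r = n²a₀/Z = 1.69e-10 m, v = Zαc/n = 2.74e6 m/s
a = v²/r = (2.74e6)² / 1.69e-10 = 4.43e22 m/s²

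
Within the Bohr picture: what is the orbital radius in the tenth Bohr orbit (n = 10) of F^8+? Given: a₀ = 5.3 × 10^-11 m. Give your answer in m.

r_n = n²a₀/Z = 10² × 5.3 × 10^-11 / 9
    = 100 × 5.3 × 10^-11 / 9 = 5.9 × 10^-10 m

5.9 × 10^-10 m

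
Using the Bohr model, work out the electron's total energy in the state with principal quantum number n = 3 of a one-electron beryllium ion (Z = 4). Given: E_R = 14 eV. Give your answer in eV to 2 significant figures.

-25 eV

E_n = −E_R·Z²/n² = −14 × 4²/3² = -25 eV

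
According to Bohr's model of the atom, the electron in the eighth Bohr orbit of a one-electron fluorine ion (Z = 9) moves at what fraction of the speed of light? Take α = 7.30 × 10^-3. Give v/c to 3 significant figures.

0.00821

v_n = Zαc/n, so v/c = Zα/n = 9 × 0.00730 / 8 = 0.00821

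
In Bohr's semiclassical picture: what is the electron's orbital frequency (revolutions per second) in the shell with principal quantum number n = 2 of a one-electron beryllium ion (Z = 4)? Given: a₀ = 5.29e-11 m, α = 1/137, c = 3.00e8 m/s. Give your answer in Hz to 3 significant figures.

1.32e16 Hz

r = n²a₀/Z = 5.29e-11 m, v = Zαc/n = 4.38e6 m/s
f = v/(2πr) = 1.32e16 Hz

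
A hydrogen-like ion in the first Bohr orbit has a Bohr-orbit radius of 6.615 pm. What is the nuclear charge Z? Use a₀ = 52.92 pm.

8

r_n = n²a₀/Z ⇒ Z = n²a₀/r = 1² × 52.92 / 6.615 ≈ 8.00
Z = 8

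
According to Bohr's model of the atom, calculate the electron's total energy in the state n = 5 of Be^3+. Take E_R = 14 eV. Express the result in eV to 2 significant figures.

E_n = −E_R·Z²/n² = −14 × 4²/5² = -9.0 eV

-9.0 eV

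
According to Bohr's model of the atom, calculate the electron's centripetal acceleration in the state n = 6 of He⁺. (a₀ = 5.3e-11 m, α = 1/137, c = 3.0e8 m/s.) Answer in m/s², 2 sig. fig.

r = n²a₀/Z = 9.5e-10 m, v = Zαc/n = 7.3e5 m/s
a = v²/r = (7.3e5)² / 9.5e-10 = 5.6e20 m/s²

5.6e20 m/s²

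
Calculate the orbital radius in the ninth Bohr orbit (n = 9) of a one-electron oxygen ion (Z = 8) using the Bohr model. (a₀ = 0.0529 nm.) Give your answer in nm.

0.536 nm

r_n = n²a₀/Z = 9² × 0.0529 / 8
    = 81 × 0.0529 / 8 = 0.536 nm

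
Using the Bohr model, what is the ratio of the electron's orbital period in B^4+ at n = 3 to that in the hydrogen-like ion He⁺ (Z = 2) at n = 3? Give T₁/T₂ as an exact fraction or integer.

T ∝ Z^-2 · n^3
T₁/T₂ = (5/2)^-2 · (3/3)^3 = 4/25

4/25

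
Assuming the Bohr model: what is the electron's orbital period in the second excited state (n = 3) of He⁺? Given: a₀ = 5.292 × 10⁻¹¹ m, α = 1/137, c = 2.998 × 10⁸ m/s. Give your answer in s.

1.026 × 10⁻¹⁵ s

r = n²a₀/Z = 3²·5.292 × 10⁻¹¹/2 = 2.381 × 10⁻¹⁰ m
v = Zαc/n = 2·0.007299·2.998 × 10⁸/3 = 1.459 × 10⁶ m/s
T = 2πr/v = 1.026 × 10⁻¹⁵ s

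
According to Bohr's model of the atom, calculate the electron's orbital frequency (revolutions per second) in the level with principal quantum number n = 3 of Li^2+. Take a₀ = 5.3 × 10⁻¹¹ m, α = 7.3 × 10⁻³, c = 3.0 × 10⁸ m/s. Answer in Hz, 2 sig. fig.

r = n²a₀/Z = 1.6 × 10⁻¹⁰ m, v = Zαc/n = 2.2 × 10⁶ m/s
f = v/(2πr) = 2.2 × 10¹⁵ Hz

2.2 × 10¹⁵ Hz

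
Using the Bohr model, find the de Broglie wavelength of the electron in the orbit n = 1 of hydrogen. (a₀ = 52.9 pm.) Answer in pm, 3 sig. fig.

332 pm

The Bohr quantisation condition is nλ = 2πr_n.
r_n = n²a₀/Z = 52.9 pm
λ = 2πr_n/n = 2π·52.9/1 = 332 pm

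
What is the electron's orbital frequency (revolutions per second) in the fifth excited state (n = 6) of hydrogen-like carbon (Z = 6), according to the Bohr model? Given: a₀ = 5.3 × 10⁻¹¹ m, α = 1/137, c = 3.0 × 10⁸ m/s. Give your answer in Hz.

r = n²a₀/Z = 3.2 × 10⁻¹⁰ m, v = Zαc/n = 2.2 × 10⁶ m/s
f = v/(2πr) = 1.1 × 10¹⁵ Hz

1.1 × 10¹⁵ Hz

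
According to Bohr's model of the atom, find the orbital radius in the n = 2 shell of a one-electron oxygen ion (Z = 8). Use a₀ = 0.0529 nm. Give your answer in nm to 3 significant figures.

r_n = n²a₀/Z = 2² × 0.0529 / 8
    = 4 × 0.0529 / 8 = 0.0265 nm

0.0265 nm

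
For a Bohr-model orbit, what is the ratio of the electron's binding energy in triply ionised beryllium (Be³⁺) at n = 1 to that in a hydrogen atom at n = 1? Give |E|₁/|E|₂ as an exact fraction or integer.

|E| ∝ Z^2 · n^-2
|E|₁/|E|₂ = (4/1)^2 · (1/1)^-2 = 16

16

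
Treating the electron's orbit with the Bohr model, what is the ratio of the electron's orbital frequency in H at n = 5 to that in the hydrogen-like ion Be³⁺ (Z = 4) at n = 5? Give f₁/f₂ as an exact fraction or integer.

f ∝ Z^2 · n^-3
f₁/f₂ = (1/4)^2 · (5/5)^-3 = 1/16

1/16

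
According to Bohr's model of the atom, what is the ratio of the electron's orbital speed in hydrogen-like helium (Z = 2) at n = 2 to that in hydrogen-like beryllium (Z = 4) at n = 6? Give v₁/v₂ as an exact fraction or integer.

3/2

v ∝ Z^1 · n^-1
v₁/v₂ = (2/4)^1 · (2/6)^-1 = 3/2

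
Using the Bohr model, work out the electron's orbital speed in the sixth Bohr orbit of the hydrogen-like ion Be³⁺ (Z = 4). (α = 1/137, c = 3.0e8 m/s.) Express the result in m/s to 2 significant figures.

v_n = Zαc/n = 4 × 0.0073 × 3.0e8 / 6
    = 1.5e6 m/s

1.5e6 m/s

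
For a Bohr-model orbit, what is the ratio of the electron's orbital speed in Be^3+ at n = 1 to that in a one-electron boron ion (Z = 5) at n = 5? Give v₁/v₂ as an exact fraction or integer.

4

v ∝ Z^1 · n^-1
v₁/v₂ = (4/5)^1 · (1/5)^-1 = 4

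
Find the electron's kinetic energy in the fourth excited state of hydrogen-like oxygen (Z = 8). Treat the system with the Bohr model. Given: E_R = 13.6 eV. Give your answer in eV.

34.8 eV

For a Coulomb orbit the virial theorem gives K = −E_n.
E_n = −E_R·Z²/n², so K = E_R·Z²/n² = 13.6 × 8²/5² = 34.8 eV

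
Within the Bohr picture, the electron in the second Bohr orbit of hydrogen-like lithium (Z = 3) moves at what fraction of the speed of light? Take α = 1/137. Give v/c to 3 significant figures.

v_n = Zαc/n, so v/c = Zα/n = 3 × 0.00730 / 2 = 0.0109

0.0109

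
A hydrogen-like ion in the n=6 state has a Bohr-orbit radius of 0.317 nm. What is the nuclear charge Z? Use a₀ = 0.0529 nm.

6

r_n = n²a₀/Z ⇒ Z = n²a₀/r = 6² × 0.0529 / 0.317 ≈ 6.01
Z = 6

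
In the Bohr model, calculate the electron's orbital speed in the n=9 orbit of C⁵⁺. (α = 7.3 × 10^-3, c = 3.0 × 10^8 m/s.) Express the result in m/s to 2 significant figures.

v_n = Zαc/n = 6 × 0.0073 × 3.0 × 10^8 / 9
    = 1.5 × 10^6 m/s

1.5 × 10^6 m/s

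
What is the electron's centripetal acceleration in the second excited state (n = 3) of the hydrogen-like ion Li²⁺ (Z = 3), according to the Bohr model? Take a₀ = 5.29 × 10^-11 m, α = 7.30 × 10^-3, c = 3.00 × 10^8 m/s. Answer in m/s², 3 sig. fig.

r = n²a₀/Z = 1.59 × 10^-10 m, v = Zαc/n = 2.19 × 10^6 m/s
a = v²/r = (2.19 × 10^6)² / 1.59 × 10^-10 = 3.02 × 10^22 m/s²

3.02 × 10^22 m/s²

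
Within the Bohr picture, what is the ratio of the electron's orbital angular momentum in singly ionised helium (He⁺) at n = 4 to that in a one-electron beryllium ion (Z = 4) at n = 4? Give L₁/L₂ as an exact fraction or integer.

1

L = nℏ is independent of Z.
L₁/L₂ = n₁/n₂ = 4/4 = 1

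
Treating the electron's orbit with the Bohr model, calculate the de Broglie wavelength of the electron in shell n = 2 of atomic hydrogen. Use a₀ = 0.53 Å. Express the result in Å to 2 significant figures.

6.7 Å

The Bohr quantisation condition is nλ = 2πr_n.
r_n = n²a₀/Z = 2.1 Å
λ = 2πr_n/n = 2π·2.1/2 = 6.7 Å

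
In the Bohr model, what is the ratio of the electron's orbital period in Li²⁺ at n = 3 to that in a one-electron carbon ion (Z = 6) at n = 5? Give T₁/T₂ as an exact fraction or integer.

T ∝ Z^-2 · n^3
T₁/T₂ = (3/6)^-2 · (3/5)^3 = 108/125

108/125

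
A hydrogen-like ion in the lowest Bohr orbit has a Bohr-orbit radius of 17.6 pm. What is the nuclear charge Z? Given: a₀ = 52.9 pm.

r_n = n²a₀/Z ⇒ Z = n²a₀/r = 1² × 52.9 / 17.6 ≈ 3.01
Z = 3

3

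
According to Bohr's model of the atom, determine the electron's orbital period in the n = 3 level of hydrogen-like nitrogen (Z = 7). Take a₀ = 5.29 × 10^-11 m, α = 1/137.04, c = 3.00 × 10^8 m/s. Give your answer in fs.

r = n²a₀/Z = 3²·5.29 × 10^-11/7 = 6.80 × 10^-11 m
v = Zαc/n = 7·0.00730·3.00 × 10^8/3 = 5.11 × 10^6 m/s
T = 2πr/v = 8.37 × 10^-17 s = 0.0837 fs

0.0837 fs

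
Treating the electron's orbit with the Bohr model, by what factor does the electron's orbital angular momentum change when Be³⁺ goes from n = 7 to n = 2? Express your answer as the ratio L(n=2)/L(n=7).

2/7

L = nℏ depends only on n, so L ∝ n.
L(n=2)/L(n=7) = (2/7)^1 = 2/7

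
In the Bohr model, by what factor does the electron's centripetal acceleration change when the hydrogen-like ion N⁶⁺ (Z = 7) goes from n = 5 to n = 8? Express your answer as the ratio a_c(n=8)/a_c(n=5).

a_c ∝ Z^3 · n^-4; with Z fixed, a_c ∝ n^-4.
a_c(n=8)/a_c(n=5) = (8/5)^-4 = 625/4096

625/4096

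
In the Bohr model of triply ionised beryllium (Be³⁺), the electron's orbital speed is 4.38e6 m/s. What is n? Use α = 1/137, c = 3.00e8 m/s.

v_n = Zαc/n ⇒ n = Zαc/v = 4 × 0.00730 × 3.00e8 / 4.38e6 ≈ 2.00
n = 2

2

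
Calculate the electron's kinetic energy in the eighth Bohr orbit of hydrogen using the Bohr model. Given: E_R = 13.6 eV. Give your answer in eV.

For a Coulomb orbit the virial theorem gives K = −E_n.
E_n = −E_R·Z²/n², so K = E_R·Z²/n² = 13.6 × 1²/8² = 0.212 eV

0.212 eV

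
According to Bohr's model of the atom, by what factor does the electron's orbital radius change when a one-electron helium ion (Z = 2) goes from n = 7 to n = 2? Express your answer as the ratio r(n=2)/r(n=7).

r ∝ Z^-1 · n^2; with Z fixed, r ∝ n^2.
r(n=2)/r(n=7) = (2/7)^2 = 4/49

4/49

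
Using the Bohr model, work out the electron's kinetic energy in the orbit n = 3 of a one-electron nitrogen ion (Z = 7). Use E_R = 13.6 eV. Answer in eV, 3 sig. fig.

74.0 eV

For a Coulomb orbit the virial theorem gives K = −E_n.
E_n = −E_R·Z²/n², so K = E_R·Z²/n² = 13.6 × 7²/3² = 74.0 eV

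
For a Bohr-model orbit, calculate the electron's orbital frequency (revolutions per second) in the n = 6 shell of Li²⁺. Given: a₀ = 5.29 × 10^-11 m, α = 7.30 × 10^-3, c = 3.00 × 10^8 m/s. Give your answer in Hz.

r = n²a₀/Z = 6.35 × 10^-10 m, v = Zαc/n = 1.09 × 10^6 m/s
f = v/(2πr) = 2.75 × 10^14 Hz

2.75 × 10^14 Hz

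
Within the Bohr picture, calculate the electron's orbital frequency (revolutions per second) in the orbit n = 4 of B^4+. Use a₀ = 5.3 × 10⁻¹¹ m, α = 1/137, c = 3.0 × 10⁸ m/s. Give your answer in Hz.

r = n²a₀/Z = 1.7 × 10⁻¹⁰ m, v = Zαc/n = 2.7 × 10⁶ m/s
f = v/(2πr) = 2.6 × 10¹⁵ Hz

2.6 × 10¹⁵ Hz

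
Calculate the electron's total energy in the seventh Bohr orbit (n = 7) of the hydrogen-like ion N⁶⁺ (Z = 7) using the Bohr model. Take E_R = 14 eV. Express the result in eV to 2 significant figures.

E_n = −E_R·Z²/n² = −14 × 7²/7² = -14 eV

-14 eV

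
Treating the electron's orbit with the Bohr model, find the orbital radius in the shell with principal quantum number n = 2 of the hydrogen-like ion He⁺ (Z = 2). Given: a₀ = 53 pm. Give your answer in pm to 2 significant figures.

110 pm

r_n = n²a₀/Z = 2² × 53 / 2
    = 4 × 53 / 2 = 110 pm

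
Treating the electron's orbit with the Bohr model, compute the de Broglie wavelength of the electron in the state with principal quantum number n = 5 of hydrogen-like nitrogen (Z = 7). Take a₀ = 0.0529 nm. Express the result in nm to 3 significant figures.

0.237 nm

The Bohr quantisation condition is nλ = 2πr_n.
r_n = n²a₀/Z = 0.189 nm
λ = 2πr_n/n = 2π·0.189/5 = 0.237 nm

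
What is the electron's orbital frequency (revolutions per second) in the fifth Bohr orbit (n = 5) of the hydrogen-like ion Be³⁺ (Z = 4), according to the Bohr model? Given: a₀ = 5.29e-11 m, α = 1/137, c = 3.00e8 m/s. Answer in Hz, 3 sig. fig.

8.43e14 Hz

r = n²a₀/Z = 3.31e-10 m, v = Zαc/n = 1.75e6 m/s
f = v/(2πr) = 8.43e14 Hz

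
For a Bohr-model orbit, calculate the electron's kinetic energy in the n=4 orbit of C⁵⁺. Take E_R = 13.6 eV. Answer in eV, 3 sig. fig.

30.6 eV

For a Coulomb orbit the virial theorem gives K = −E_n.
E_n = −E_R·Z²/n², so K = E_R·Z²/n² = 13.6 × 6²/4² = 30.6 eV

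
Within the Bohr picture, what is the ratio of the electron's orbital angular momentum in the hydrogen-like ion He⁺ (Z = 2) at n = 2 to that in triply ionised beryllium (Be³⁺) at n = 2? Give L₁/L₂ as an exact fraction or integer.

L = nℏ is independent of Z.
L₁/L₂ = n₁/n₂ = 2/2 = 1

1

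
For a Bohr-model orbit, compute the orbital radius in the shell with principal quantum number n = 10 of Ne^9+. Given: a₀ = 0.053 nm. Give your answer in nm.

0.53 nm

r_n = n²a₀/Z = 10² × 0.053 / 10
    = 100 × 0.053 / 10 = 0.53 nm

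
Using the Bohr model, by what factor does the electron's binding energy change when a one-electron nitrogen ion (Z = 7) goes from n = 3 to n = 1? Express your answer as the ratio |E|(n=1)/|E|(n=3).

|E| ∝ Z^2 · n^-2; with Z fixed, |E| ∝ n^-2.
|E|(n=1)/|E|(n=3) = (1/3)^-2 = 9

9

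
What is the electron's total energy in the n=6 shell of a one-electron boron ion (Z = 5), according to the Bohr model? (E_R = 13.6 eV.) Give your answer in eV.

E_n = −E_R·Z²/n² = −13.6 × 5²/6² = -9.44 eV

-9.44 eV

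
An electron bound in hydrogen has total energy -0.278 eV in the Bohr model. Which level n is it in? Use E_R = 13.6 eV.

E_n = −E_R Z²/n² ⇒ n² = E_R Z²/(−E_n) = 13.6 × 1² / 0.278 ≈ 48.92
n = 7

7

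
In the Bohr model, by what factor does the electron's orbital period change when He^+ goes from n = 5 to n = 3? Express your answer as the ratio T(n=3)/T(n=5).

T ∝ Z^-2 · n^3; with Z fixed, T ∝ n^3.
T(n=3)/T(n=5) = (3/5)^3 = 27/125

27/125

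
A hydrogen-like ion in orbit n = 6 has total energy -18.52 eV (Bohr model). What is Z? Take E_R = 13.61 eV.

E_n = −E_R Z²/n² ⇒ Z² = −E_n n²/E_R = 18.52 × 6² / 13.61 ≈ 48.99
Z = 7

7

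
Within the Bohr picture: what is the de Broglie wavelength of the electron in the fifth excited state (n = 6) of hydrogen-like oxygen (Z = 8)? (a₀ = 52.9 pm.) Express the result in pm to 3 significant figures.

The Bohr quantisation condition is nλ = 2πr_n.
r_n = n²a₀/Z = 238 pm
λ = 2πr_n/n = 2π·238/6 = 249 pm

249 pm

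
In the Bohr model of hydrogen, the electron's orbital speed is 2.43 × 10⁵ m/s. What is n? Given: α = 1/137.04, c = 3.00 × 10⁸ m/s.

v_n = Zαc/n ⇒ n = Zαc/v = 1 × 0.00730 × 3.00 × 10⁸ / 2.43 × 10⁵ ≈ 9.01
n = 9

9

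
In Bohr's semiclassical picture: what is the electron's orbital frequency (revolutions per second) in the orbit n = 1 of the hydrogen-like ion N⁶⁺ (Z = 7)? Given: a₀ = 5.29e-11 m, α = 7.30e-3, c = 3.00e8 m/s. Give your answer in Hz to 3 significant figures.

r = n²a₀/Z = 7.56e-12 m, v = Zαc/n = 1.53e7 m/s
f = v/(2πr) = 3.23e17 Hz

3.23e17 Hz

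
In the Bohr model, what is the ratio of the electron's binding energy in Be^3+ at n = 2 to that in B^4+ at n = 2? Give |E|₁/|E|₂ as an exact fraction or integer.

|E| ∝ Z^2 · n^-2
|E|₁/|E|₂ = (4/5)^2 · (2/2)^-2 = 16/25

16/25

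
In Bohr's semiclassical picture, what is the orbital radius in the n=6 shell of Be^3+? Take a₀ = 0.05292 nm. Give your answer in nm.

r_n = n²a₀/Z = 6² × 0.05292 / 4
    = 36 × 0.05292 / 4 = 0.4763 nm

0.4763 nm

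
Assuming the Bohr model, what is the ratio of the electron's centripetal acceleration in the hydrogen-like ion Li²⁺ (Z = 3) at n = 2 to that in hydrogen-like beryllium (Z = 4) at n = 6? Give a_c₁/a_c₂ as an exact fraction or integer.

a_c ∝ Z^3 · n^-4
a_c₁/a_c₂ = (3/4)^3 · (2/6)^-4 = 2187/64

2187/64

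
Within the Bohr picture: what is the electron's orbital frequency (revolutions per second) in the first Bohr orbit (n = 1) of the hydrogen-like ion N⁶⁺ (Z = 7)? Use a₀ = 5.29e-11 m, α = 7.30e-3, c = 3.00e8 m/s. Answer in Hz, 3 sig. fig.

3.23e17 Hz

r = n²a₀/Z = 7.56e-12 m, v = Zαc/n = 1.53e7 m/s
f = v/(2πr) = 3.23e17 Hz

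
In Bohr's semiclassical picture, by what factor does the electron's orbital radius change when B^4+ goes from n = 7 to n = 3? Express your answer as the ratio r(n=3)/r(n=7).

r ∝ Z^-1 · n^2; with Z fixed, r ∝ n^2.
r(n=3)/r(n=7) = (3/7)^2 = 9/49

9/49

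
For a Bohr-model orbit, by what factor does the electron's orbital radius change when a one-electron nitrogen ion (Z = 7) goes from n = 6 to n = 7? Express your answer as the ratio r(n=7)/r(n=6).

r ∝ Z^-1 · n^2; with Z fixed, r ∝ n^2.
r(n=7)/r(n=6) = (7/6)^2 = 49/36

49/36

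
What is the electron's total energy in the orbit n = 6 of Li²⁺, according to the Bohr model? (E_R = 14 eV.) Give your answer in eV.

-3.5 eV

E_n = −E_R·Z²/n² = −14 × 3²/6² = -3.5 eV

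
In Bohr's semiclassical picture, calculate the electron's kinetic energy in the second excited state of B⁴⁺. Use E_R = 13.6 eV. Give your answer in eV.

37.8 eV

For a Coulomb orbit the virial theorem gives K = −E_n.
E_n = −E_R·Z²/n², so K = E_R·Z²/n² = 13.6 × 5²/3² = 37.8 eV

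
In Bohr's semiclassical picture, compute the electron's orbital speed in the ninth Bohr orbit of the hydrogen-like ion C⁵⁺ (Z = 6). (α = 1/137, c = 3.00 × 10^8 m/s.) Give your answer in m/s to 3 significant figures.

v_n = Zαc/n = 6 × 0.00730 × 3.00 × 10^8 / 9
    = 1.46 × 10^6 m/s

1.46 × 10^6 m/s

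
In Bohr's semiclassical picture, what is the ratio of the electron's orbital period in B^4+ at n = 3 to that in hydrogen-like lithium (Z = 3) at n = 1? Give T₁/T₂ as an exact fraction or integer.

243/25

T ∝ Z^-2 · n^3
T₁/T₂ = (5/3)^-2 · (3/1)^3 = 243/25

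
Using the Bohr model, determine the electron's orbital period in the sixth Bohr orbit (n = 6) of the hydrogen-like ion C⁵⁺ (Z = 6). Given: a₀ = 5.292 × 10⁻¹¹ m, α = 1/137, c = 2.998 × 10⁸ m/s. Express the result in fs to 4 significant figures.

0.9117 fs

r = n²a₀/Z = 6²·5.292 × 10⁻¹¹/6 = 3.175 × 10⁻¹⁰ m
v = Zαc/n = 6·0.007299·2.998 × 10⁸/6 = 2.188 × 10⁶ m/s
T = 2πr/v = 9.117 × 10⁻¹⁶ s = 0.9117 fs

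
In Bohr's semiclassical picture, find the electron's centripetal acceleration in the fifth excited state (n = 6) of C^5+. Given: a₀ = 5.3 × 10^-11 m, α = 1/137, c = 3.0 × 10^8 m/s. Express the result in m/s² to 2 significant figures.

1.5 × 10^22 m/s²

r = n²a₀/Z = 3.2 × 10^-10 m, v = Zαc/n = 2.2 × 10^6 m/s
a = v²/r = (2.2 × 10^6)² / 3.2 × 10^-10 = 1.5 × 10^22 m/s²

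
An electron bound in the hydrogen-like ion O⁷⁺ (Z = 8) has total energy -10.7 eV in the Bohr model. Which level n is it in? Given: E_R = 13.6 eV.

E_n = −E_R Z²/n² ⇒ n² = E_R Z²/(−E_n) = 13.6 × 8² / 10.7 ≈ 81.35
n = 9

9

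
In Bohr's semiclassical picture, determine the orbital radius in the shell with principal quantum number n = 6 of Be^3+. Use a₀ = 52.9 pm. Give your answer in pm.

r_n = n²a₀/Z = 6² × 52.9 / 4
    = 36 × 52.9 / 4 = 476 pm

476 pm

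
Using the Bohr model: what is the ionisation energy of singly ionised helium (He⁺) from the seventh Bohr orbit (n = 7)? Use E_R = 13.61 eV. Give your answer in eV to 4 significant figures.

E_n = −E_R·Z²/n² = −13.61 × 2²/7² eV = -1.111 eV
Ionisation energy = −E_n = 1.111 eV

1.111 eV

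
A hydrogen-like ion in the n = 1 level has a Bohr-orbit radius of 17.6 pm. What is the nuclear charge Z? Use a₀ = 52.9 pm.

r_n = n²a₀/Z ⇒ Z = n²a₀/r = 1² × 52.9 / 17.6 ≈ 3.01
Z = 3

3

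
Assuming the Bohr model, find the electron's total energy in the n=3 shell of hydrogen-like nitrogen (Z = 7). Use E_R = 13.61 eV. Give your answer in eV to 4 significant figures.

E_n = −E_R·Z²/n² = −13.61 × 7²/3² = -74.10 eV

-74.10 eV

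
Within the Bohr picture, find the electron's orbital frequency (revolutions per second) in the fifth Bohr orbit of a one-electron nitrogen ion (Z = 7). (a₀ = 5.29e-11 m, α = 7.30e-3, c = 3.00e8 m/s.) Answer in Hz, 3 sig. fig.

r = n²a₀/Z = 1.89e-10 m, v = Zαc/n = 3.07e6 m/s
f = v/(2πr) = 2.58e15 Hz

2.58e15 Hz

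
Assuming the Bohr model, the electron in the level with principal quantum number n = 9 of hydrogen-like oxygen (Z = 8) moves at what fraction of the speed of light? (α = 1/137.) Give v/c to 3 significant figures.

0.00649

v_n = Zαc/n, so v/c = Zα/n = 8 × 0.00730 / 9 = 0.00649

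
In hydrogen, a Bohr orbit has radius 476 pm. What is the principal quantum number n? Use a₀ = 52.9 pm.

r_n = n²a₀/Z ⇒ n² = rZ/a₀ = 476 × 1 / 52.9 ≈ 9.00
n = 3

3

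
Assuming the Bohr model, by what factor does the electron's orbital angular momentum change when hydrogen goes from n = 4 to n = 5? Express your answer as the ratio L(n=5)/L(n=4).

5/4

L = nℏ depends only on n, so L ∝ n.
L(n=5)/L(n=4) = (5/4)^1 = 5/4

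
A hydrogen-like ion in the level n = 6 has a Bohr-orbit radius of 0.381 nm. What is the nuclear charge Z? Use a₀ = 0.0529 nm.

5

r_n = n²a₀/Z ⇒ Z = n²a₀/r = 6² × 0.0529 / 0.381 ≈ 5.00
Z = 5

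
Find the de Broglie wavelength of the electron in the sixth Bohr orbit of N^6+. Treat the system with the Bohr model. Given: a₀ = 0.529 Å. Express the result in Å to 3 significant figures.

The Bohr quantisation condition is nλ = 2πr_n.
r_n = n²a₀/Z = 2.72 Å
λ = 2πr_n/n = 2π·2.72/6 = 2.85 Å

2.85 Å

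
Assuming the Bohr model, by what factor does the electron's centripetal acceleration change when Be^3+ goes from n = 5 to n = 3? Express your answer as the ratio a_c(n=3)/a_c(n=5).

625/81

a_c ∝ Z^3 · n^-4; with Z fixed, a_c ∝ n^-4.
a_c(n=3)/a_c(n=5) = (3/5)^-4 = 625/81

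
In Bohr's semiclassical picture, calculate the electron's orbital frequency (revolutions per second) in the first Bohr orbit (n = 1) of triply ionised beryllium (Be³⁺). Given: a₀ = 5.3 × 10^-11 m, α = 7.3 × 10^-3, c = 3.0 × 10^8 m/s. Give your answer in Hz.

r = n²a₀/Z = 1.3 × 10^-11 m, v = Zαc/n = 8.8 × 10^6 m/s
f = v/(2πr) = 1.1 × 10^17 Hz

1.1 × 10^17 Hz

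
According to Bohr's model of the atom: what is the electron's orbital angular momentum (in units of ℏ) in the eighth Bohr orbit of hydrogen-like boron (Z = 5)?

L_n = nℏ, so L/ℏ = n = 8.

8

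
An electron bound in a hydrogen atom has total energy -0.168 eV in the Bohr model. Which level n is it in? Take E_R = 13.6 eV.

9

E_n = −E_R Z²/n² ⇒ n² = E_R Z²/(−E_n) = 13.6 × 1² / 0.168 ≈ 80.95
n = 9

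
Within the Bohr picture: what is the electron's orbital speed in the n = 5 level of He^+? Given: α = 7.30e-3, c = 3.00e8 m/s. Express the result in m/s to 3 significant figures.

v_n = Zαc/n = 2 × 0.00730 × 3.00e8 / 5
    = 8.76e5 m/s

8.76e5 m/s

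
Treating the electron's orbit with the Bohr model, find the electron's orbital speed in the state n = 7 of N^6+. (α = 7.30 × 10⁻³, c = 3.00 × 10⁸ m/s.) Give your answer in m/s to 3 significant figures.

v_n = Zαc/n = 7 × 0.00730 × 3.00 × 10⁸ / 7
    = 2.19 × 10⁶ m/s

2.19 × 10⁶ m/s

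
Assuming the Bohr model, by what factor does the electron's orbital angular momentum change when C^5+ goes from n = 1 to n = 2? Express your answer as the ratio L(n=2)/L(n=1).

L = nℏ depends only on n, so L ∝ n.
L(n=2)/L(n=1) = (2/1)^1 = 2

2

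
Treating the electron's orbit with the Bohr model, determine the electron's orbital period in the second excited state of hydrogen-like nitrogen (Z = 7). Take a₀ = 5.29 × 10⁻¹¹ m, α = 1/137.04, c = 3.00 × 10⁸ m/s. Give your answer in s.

8.37 × 10⁻¹⁷ s

r = n²a₀/Z = 3²·5.29 × 10⁻¹¹/7 = 6.80 × 10⁻¹¹ m
v = Zαc/n = 7·0.00730·3.00 × 10⁸/3 = 5.11 × 10⁶ m/s
T = 2πr/v = 8.37 × 10⁻¹⁷ s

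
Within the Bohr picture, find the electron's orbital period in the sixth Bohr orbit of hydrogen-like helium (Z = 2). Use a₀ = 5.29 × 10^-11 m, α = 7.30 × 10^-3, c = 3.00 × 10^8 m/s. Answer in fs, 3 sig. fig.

r = n²a₀/Z = 6²·5.29 × 10^-11/2 = 9.52 × 10^-10 m
v = Zαc/n = 2·0.00730·3.00 × 10^8/6 = 7.30 × 10^5 m/s
T = 2πr/v = 8.20 × 10^-15 s = 8.20 fs

8.20 fs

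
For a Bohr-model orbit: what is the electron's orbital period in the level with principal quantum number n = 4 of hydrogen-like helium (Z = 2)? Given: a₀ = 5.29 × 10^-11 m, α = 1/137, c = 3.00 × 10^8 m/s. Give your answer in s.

2.43 × 10^-15 s

r = n²a₀/Z = 4²·5.29 × 10^-11/2 = 4.23 × 10^-10 m
v = Zαc/n = 2·0.00730·3.00 × 10^8/4 = 1.09 × 10^6 m/s
T = 2πr/v = 2.43 × 10^-15 s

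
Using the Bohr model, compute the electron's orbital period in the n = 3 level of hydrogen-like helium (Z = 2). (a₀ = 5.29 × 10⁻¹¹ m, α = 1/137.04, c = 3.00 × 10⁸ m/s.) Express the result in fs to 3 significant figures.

r = n²a₀/Z = 3²·5.29 × 10⁻¹¹/2 = 2.38 × 10⁻¹⁰ m
v = Zαc/n = 2·0.00730·3.00 × 10⁸/3 = 1.46 × 10⁶ m/s
T = 2πr/v = 1.02 × 10⁻¹⁵ s = 1.02 fs

1.02 fs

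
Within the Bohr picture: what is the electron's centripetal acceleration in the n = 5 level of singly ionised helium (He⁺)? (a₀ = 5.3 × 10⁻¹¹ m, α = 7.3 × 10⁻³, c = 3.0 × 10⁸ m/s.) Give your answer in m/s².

1.2 × 10²¹ m/s²

r = n²a₀/Z = 6.6 × 10⁻¹⁰ m, v = Zαc/n = 8.8 × 10⁵ m/s
a = v²/r = (8.8 × 10⁵)² / 6.6 × 10⁻¹⁰ = 1.2 × 10²¹ m/s²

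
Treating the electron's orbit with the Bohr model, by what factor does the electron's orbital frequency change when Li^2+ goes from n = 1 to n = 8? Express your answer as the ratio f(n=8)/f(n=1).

f ∝ Z^2 · n^-3; with Z fixed, f ∝ n^-3.
f(n=8)/f(n=1) = (8/1)^-3 = 1/512

1/512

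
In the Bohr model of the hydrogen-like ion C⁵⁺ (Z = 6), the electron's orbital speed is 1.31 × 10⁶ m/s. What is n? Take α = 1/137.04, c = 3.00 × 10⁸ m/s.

10

v_n = Zαc/n ⇒ n = Zαc/v = 6 × 0.00730 × 3.00 × 10⁸ / 1.31 × 10⁶ ≈ 10.03
n = 10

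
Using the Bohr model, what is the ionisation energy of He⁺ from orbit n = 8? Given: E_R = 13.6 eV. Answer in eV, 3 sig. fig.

E_n = −E_R·Z²/n² = −13.6 × 2²/8² eV = -0.850 eV
Ionisation energy = −E_n = 0.850 eV

0.850 eV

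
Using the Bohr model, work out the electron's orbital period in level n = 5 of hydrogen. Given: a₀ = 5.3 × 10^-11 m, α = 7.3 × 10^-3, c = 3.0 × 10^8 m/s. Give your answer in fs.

19 fs

r = n²a₀/Z = 5²·5.3 × 10^-11/1 = 1.3 × 10^-9 m
v = Zαc/n = 1·0.0073·3.0 × 10^8/5 = 4.4 × 10^5 m/s
T = 2πr/v = 1.9 × 10^-14 s = 19 fs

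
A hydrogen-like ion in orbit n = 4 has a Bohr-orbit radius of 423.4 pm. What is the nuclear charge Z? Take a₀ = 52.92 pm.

r_n = n²a₀/Z ⇒ Z = n²a₀/r = 4² × 52.92 / 423.4 ≈ 2.00
Z = 2

2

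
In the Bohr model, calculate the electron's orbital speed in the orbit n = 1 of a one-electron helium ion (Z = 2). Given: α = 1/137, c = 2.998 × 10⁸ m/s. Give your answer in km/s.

v_n = Zαc/n = 2 × 0.007299 × 2.998 × 10⁸ / 1
    = 4377 km/s

4377 km/s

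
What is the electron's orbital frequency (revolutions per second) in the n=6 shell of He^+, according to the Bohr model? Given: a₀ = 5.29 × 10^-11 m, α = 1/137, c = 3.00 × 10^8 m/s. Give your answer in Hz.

r = n²a₀/Z = 9.52 × 10^-10 m, v = Zαc/n = 7.30 × 10^5 m/s
f = v/(2πr) = 1.22 × 10^14 Hz

1.22 × 10^14 Hz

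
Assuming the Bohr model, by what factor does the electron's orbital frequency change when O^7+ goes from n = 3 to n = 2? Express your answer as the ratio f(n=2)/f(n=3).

27/8

f ∝ Z^2 · n^-3; with Z fixed, f ∝ n^-3.
f(n=2)/f(n=3) = (2/3)^-3 = 27/8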